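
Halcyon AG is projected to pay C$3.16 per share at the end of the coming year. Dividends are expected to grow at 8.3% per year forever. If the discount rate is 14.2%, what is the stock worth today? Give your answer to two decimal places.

C$53.56

Gordon growth model: P₀ = D₁/(r − g), with D₁ = 3.16 given directly.
P₀ = 3.1600 / (0.142 − 0.083) = 3.1600 / 0.059 = 53.5593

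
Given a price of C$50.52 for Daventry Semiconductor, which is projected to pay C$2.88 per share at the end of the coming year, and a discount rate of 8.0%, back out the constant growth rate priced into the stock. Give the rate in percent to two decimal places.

2.30%

From P₀ = D₁/(r − g), the implied growth is g = r − D₁/P₀.
g = 0.08 − 2.88/50.52 = 0.08 − 0.05701 = 0.02299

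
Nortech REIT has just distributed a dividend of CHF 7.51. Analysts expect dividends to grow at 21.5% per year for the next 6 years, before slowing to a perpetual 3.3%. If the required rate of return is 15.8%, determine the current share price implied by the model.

Two-stage DDM. Project D₁…D_6 at 0.215, terminal growth 0.033, discount at r = 0.158.
D_1 = 9.1247
D_2 = 11.0864
D_3 = 13.4700
D_4 = 16.3661
D_5 = 19.8848
D_6 = 24.1600
Terminal value at t=6: TV = D_7/(r−g) = 24.9573/(0.158−0.033) = 199.6586
P₀ = 9.1247/(1+0.158)^1 + 11.0864/(1+0.158)^2 + 13.4700/(1+0.158)^3 + 16.3661/(1+0.158)^4 + 19.8848/(1+0.158)^5 + 24.1600/(1+0.158)^6 + 199.6586/(1+0.158)^6 = 136.2933

CHF 136.29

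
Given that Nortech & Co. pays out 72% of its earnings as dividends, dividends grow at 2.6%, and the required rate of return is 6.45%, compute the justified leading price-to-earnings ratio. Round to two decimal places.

Justified leading P/E = b/(r−g) = 0.72/(0.0645−0.026) = 18.7013

18.70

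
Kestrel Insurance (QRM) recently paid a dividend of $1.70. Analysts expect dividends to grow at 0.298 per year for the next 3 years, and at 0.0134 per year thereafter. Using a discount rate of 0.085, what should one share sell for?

$48.57

Two-stage DDM. Project D₁…D_3 at 0.298, terminal growth 0.0134, discount at r = 0.085.
D_1 = 2.2066
D_2 = 2.8642
D_3 = 3.7177
Terminal value at t=3: TV = D_4/(r−g) = 3.7675/(0.085−0.0134) = 52.6188
P₀ = 2.2066/(1+0.085)^1 + 2.8642/(1+0.085)^2 + 3.7177/(1+0.085)^3 + 52.6188/(1+0.085)^3 = 48.5730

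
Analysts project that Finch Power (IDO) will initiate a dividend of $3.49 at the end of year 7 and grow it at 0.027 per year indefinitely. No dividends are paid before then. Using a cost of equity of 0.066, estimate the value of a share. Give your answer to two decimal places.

$60.98

Deferred-dividend DDM. At t=6 the remaining stream is a growing perpetuity with first payment D_7 = 3.49.
V_6 = D_7/(r−g) = 3.49/(0.066−0.027) = 89.4872
P₀ = V_6/(1+r)^6 = 89.4872/(1+0.066)^6 = 60.9842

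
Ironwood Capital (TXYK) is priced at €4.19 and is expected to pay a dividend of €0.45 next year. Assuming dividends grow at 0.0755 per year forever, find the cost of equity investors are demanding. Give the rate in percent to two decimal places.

18.29%

Rearranging the constant-growth DDM: r = D₁/P₀ + g.
r = 0.4500 / 4.19 + 0.0755 = 0.10740 + 0.0755 = 0.18290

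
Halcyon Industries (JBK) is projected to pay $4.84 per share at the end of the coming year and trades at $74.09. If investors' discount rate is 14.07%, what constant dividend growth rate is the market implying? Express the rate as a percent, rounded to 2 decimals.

7.54%

From P₀ = D₁/(r − g), the implied growth is g = r − D₁/P₀.
g = 0.1407 − 4.84/74.09 = 0.1407 − 0.06533 = 0.07537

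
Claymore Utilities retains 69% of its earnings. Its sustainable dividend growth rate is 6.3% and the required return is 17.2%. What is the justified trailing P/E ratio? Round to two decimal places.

Payout ratio b = 1 − 0.69 = 0.31.
Justified trailing P/E = b(1+g)/(r−g) = 0.31×(1+0.063)/(0.172−0.063) = 3.0232

3.02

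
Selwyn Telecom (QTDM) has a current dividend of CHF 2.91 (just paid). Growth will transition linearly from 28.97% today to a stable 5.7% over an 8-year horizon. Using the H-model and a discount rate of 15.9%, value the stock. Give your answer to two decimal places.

H-model: P₀ = D₀[(1+g_L) + H(g_S−g_L)]/(r−g_L), with H = 8/2 = 4.
P₀ = 2.91 × [(1+0.057) + 4×(0.2897−0.057)] / (0.159−0.057)
   = 2.91 × 1.9878 / 0.102 = 56.7108

CHF 56.71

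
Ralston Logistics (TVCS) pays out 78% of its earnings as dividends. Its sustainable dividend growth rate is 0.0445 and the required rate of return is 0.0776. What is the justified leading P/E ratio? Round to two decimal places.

23.56

Justified leading P/E = b/(r−g) = 0.78/(0.0776−0.0445) = 23.5650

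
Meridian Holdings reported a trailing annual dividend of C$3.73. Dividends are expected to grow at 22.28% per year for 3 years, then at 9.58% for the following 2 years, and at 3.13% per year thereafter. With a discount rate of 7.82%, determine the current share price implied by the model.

C$149.20

Three-stage DDM. Project D₁…D_5; terminal Gordon value at t=5 with g = 0.0313; discount at r = 0.0782.
D_1 = 4.5610
D_2 = 5.5772
D_3 = 6.8199
D_4 = 7.4732
D_5 = 8.1891
TV_5 = 8.4454/(0.0782−0.0313) = 180.0735
P₀ = Σ Dₜ/(1+r)ᵗ + TV_5/(1+r)^5 = 149.2001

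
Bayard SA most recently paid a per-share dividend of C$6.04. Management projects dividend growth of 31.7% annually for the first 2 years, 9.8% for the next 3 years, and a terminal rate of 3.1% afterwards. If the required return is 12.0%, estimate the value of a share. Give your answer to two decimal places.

C$130.70

Three-stage DDM. Project D₁…D_5; terminal Gordon value at t=5 with g = 0.031; discount at r = 0.12.
D_1 = 7.9547
D_2 = 10.4763
D_3 = 11.5030
D_4 = 12.6303
D_5 = 13.8681
TV_5 = 14.2980/(0.12−0.031) = 160.6513
P₀ = Σ Dₜ/(1+r)ᵗ + TV_5/(1+r)^5 = 130.6954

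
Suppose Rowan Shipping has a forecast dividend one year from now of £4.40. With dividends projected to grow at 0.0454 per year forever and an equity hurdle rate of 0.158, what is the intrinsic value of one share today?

Gordon growth model: P₀ = D₁/(r − g), with D₁ = 4.40 given directly.
P₀ = 4.4000 / (0.158 − 0.0454) = 4.4000 / 0.1126 = 39.0764

£39.08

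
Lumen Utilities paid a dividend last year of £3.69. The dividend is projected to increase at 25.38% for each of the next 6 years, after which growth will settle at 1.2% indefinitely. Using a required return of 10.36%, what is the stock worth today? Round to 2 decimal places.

£123.09

Two-stage DDM. Project D₁…D_6 at 0.2538, terminal growth 0.012, discount at r = 0.1036.
D_1 = 4.6265
D_2 = 5.8007
D_3 = 7.2730
D_4 = 9.1188
D_5 = 11.4332
D_6 = 14.3349
Terminal value at t=6: TV = D_7/(r−g) = 14.5070/(0.1036−0.012) = 158.3729
P₀ = 4.6265/(1+0.1036)^1 + 5.8007/(1+0.1036)^2 + 7.2730/(1+0.1036)^3 + 9.1188/(1+0.1036)^4 + 11.4332/(1+0.1036)^5 + 14.3349/(1+0.1036)^6 + 158.3729/(1+0.1036)^6 = 123.0940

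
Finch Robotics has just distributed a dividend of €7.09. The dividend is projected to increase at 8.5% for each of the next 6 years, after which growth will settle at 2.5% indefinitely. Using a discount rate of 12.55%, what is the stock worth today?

Two-stage DDM. Project D₁…D_6 at 0.085, terminal growth 0.025, discount at r = 0.1255.
D_1 = 7.6926
D_2 = 8.3465
D_3 = 9.0560
D_4 = 9.8257
D_5 = 10.6609
D_6 = 11.5671
Terminal value at t=6: TV = D_7/(r−g) = 11.8563/(0.1255−0.025) = 117.9730
P₀ = 7.6926/(1+0.1255)^1 + 8.3465/(1+0.1255)^2 + 9.0560/(1+0.1255)^3 + 9.8257/(1+0.1255)^4 + 10.6609/(1+0.1255)^5 + 11.5671/(1+0.1255)^6 + 117.9730/(1+0.1255)^6 = 95.5299

€95.53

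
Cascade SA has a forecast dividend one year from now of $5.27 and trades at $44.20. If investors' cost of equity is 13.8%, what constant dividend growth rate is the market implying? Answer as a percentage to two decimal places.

From P₀ = D₁/(r − g), the implied growth is g = r − D₁/P₀.
g = 0.138 − 5.27/44.20 = 0.138 − 0.11923 = 0.01877

1.88%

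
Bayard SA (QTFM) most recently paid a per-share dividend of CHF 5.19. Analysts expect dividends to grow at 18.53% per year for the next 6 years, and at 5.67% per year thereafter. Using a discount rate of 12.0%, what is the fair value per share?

CHF 159.87

Two-stage DDM. Project D₁…D_6 at 0.1853, terminal growth 0.0567, discount at r = 0.12.
D_1 = 6.1517
D_2 = 7.2916
D_3 = 8.6428
D_4 = 10.2443
D_5 = 12.1425
D_6 = 14.3925
Terminal value at t=6: TV = D_7/(r−g) = 15.2086/(0.12−0.0567) = 240.2620
P₀ = 6.1517/(1+0.12)^1 + 7.2916/(1+0.12)^2 + 8.6428/(1+0.12)^3 + 10.2443/(1+0.12)^4 + 12.1425/(1+0.12)^5 + 14.3925/(1+0.12)^6 + 240.2620/(1+0.12)^6 = 159.8735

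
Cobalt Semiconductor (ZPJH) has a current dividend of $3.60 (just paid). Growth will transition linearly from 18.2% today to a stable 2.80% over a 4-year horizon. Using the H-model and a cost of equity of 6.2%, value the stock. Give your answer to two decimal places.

H-model: P₀ = D₀[(1+g_L) + H(g_S−g_L)]/(r−g_L), with H = 4/2 = 2.
P₀ = 3.60 × [(1+0.028) + 2×(0.182−0.028)] / (0.062−0.028)
   = 3.60 × 1.3360 / 0.034 = 141.4588

$141.46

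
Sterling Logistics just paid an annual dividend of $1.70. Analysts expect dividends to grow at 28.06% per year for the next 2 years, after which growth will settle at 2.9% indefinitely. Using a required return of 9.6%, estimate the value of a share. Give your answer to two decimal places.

$39.95

Two-stage DDM. Project D₁…D_2 at 0.2806, terminal growth 0.029, discount at r = 0.096.
D_1 = 2.1770
D_2 = 2.7879
Terminal value at t=2: TV = D_3/(r−g) = 2.8687/(0.096−0.029) = 42.8170
P₀ = 2.1770/(1+0.096)^1 + 2.7879/(1+0.096)^2 + 42.8170/(1+0.096)^2 = 39.9520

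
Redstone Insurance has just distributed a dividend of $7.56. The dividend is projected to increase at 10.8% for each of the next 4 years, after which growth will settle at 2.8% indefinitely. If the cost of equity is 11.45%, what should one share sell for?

$117.57

Two-stage DDM. Project D₁…D_4 at 0.108, terminal growth 0.028, discount at r = 0.1145.
D_1 = 8.3765
D_2 = 9.2811
D_3 = 10.2835
D_4 = 11.3941
Terminal value at t=4: TV = D_5/(r−g) = 11.7132/(0.1145−0.028) = 135.4122
P₀ = 8.3765/(1+0.1145)^1 + 9.2811/(1+0.1145)^2 + 10.2835/(1+0.1145)^3 + 11.3941/(1+0.1145)^4 + 135.4122/(1+0.1145)^4 = 117.5699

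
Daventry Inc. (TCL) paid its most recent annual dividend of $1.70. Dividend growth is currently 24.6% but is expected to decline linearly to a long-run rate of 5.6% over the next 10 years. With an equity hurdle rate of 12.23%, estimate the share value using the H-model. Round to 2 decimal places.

$51.44

H-model: P₀ = D₀[(1+g_L) + H(g_S−g_L)]/(r−g_L), with H = 10/2 = 5.
P₀ = 1.70 × [(1+0.056) + 5×(0.246−0.056)] / (0.1223−0.056)
   = 1.70 × 2.0060 / 0.0663 = 51.4359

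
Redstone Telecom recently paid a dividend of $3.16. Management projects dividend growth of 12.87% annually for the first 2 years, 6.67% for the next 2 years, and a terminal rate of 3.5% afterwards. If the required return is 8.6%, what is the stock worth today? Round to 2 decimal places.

$80.17

Three-stage DDM. Project D₁…D_4; terminal Gordon value at t=4 with g = 0.035; discount at r = 0.086.
D_1 = 3.5667
D_2 = 4.0257
D_3 = 4.2942
D_4 = 4.5807
TV_4 = 4.7410/(0.086−0.035) = 92.9606
P₀ = Σ Dₜ/(1+r)ᵗ + TV_4/(1+r)^4 = 80.1747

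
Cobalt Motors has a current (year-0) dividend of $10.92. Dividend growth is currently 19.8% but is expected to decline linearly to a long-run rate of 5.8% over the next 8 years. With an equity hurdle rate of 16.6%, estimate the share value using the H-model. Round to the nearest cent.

$163.60

H-model: P₀ = D₀[(1+g_L) + H(g_S−g_L)]/(r−g_L), with H = 8/2 = 4.
P₀ = 10.92 × [(1+0.058) + 4×(0.198−0.058)] / (0.166−0.058)
   = 10.92 × 1.6180 / 0.108 = 163.5978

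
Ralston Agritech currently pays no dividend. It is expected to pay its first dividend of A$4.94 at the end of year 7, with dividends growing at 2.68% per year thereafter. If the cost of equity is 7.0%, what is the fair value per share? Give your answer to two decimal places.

A$76.20

Deferred-dividend DDM. At t=6 the remaining stream is a growing perpetuity with first payment D_7 = 4.94.
V_6 = D_7/(r−g) = 4.94/(0.07−0.0268) = 114.3519
P₀ = V_6/(1+r)^6 = 114.3519/(1+0.07)^6 = 76.1975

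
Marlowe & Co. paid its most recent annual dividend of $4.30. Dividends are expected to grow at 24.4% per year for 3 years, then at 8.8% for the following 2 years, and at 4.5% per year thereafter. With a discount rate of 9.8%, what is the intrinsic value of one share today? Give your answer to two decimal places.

Three-stage DDM. Project D₁…D_5; terminal Gordon value at t=5 with g = 0.045; discount at r = 0.098.
D_1 = 5.3492
D_2 = 6.6544
D_3 = 8.2781
D_4 = 9.0066
D_5 = 9.7991
TV_5 = 10.2401/(0.098−0.045) = 193.2092
P₀ = Σ Dₜ/(1+r)ᵗ + TV_5/(1+r)^5 = 150.0458

$150.05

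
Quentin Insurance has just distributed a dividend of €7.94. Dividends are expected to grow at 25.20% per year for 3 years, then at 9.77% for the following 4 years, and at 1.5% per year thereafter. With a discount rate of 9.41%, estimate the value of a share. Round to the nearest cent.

Three-stage DDM. Project D₁…D_7; terminal Gordon value at t=7 with g = 0.015; discount at r = 0.0941.
D_1 = 9.9409
D_2 = 12.4460
D_3 = 15.5824
D_4 = 17.1048
D_5 = 18.7759
D_6 = 20.6103
D_7 = 22.6239
TV_7 = 22.9633/(0.0941−0.015) = 290.3071
P₀ = Σ Dₜ/(1+r)ᵗ + TV_7/(1+r)^7 = 234.0530

€234.05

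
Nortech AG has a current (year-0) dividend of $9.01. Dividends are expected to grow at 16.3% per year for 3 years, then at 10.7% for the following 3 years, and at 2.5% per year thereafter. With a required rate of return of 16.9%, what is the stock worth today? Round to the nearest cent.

$104.27

Three-stage DDM. Project D₁…D_6; terminal Gordon value at t=6 with g = 0.025; discount at r = 0.169.
D_1 = 10.4786
D_2 = 12.1866
D_3 = 14.1731
D_4 = 15.6896
D_5 = 17.3684
D_6 = 19.2268
TV_6 = 19.7075/(0.169−0.025) = 136.8574
P₀ = Σ Dₜ/(1+r)ᵗ + TV_6/(1+r)^6 = 104.2714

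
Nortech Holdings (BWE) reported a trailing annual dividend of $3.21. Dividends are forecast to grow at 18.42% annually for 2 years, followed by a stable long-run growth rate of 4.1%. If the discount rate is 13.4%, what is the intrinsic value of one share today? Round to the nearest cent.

$46.04

Two-stage DDM. Project D₁…D_2 at 0.1842, terminal growth 0.041, discount at r = 0.134.
D_1 = 3.8013
D_2 = 4.5015
Terminal value at t=2: TV = D_3/(r−g) = 4.6860/(0.134−0.041) = 50.3875
P₀ = 3.8013/(1+0.134)^1 + 4.5015/(1+0.134)^2 + 50.3875/(1+0.134)^2 = 46.0355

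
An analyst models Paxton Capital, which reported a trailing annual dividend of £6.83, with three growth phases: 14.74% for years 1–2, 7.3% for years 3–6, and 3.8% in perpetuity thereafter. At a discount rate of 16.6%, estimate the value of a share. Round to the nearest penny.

£73.38

Three-stage DDM. Project D₁…D_6; terminal Gordon value at t=6 with g = 0.038; discount at r = 0.166.
D_1 = 7.8367
D_2 = 8.9919
D_3 = 9.6483
D_4 = 10.3526
D_5 = 11.1084
D_6 = 11.9193
TV_6 = 12.3722/(0.166−0.038) = 96.6577
P₀ = Σ Dₜ/(1+r)ᵗ + TV_6/(1+r)^6 = 73.3825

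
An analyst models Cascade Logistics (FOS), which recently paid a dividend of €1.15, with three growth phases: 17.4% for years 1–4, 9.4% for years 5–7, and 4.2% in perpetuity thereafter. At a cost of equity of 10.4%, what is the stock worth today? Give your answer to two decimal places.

Three-stage DDM. Project D₁…D_7; terminal Gordon value at t=7 with g = 0.042; discount at r = 0.104.
D_1 = 1.3501
D_2 = 1.5850
D_3 = 1.8608
D_4 = 2.1846
D_5 = 2.3899
D_6 = 2.6146
D_7 = 2.8604
TV_7 = 2.9805/(0.104−0.042) = 48.0727
P₀ = Σ Dₜ/(1+r)ᵗ + TV_7/(1+r)^7 = 33.7592

€33.76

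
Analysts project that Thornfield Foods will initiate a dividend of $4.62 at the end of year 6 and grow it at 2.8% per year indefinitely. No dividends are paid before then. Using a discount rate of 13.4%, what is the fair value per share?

Deferred-dividend DDM. At t=5 the remaining stream is a growing perpetuity with first payment D_6 = 4.62.
V_5 = D_6/(r−g) = 4.62/(0.134−0.028) = 43.5849
P₀ = V_5/(1+r)^5 = 43.5849/(1+0.134)^5 = 23.2419

$23.24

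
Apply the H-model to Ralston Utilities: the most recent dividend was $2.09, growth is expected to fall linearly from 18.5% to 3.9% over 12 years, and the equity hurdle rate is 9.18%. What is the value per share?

H-model: P₀ = D₀[(1+g_L) + H(g_S−g_L)]/(r−g_L), with H = 12/2 = 6.
P₀ = 2.09 × [(1+0.039) + 6×(0.185−0.039)] / (0.0918−0.039)
   = 2.09 × 1.9150 / 0.0528 = 75.8021

$75.80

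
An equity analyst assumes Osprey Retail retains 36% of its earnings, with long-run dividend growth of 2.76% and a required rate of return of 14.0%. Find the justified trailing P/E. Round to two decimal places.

5.85

Payout ratio b = 1 − 0.36 = 0.64.
Justified trailing P/E = b(1+g)/(r−g) = 0.64×(1+0.0276)/(0.14−0.0276) = 5.8511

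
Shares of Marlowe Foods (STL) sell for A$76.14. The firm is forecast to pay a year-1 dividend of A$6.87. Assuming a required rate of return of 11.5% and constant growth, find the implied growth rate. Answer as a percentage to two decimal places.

From P₀ = D₁/(r − g), the implied growth is g = r − D₁/P₀.
g = 0.115 − 6.87/76.14 = 0.115 − 0.09023 = 0.02477

2.48%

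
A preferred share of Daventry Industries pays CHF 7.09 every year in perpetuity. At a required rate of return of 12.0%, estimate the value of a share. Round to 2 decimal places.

Zero-growth DDM (perpetuity): P₀ = D/r = 7.09 / 0.12 = 59.0833

CHF 59.08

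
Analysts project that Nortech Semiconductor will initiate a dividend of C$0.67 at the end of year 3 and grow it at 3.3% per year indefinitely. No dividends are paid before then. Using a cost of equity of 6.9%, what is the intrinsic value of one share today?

C$16.29

Deferred-dividend DDM. At t=2 the remaining stream is a growing perpetuity with first payment D_3 = 0.67.
V_2 = D_3/(r−g) = 0.67/(0.069−0.033) = 18.6111
P₀ = V_2/(1+r)^2 = 18.6111/(1+0.069)^2 = 16.2861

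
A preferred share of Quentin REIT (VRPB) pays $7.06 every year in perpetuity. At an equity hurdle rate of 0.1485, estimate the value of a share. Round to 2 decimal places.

$47.54

Zero-growth DDM (perpetuity): P₀ = D/r = 7.06 / 0.1485 = 47.5421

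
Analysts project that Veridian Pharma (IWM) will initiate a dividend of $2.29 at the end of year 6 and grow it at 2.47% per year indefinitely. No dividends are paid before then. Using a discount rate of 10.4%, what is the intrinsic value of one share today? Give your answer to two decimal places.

$17.61

Deferred-dividend DDM. At t=5 the remaining stream is a growing perpetuity with first payment D_6 = 2.29.
V_5 = D_6/(r−g) = 2.29/(0.104−0.0247) = 28.8777
P₀ = V_5/(1+r)^5 = 28.8777/(1+0.104)^5 = 17.6083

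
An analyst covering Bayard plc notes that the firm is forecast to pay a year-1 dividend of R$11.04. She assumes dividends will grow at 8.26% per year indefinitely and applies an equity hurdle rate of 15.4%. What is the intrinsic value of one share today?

R$154.62

Gordon growth model: P₀ = D₁/(r − g), with D₁ = 11.04 given directly.
P₀ = 11.0400 / (0.154 − 0.0826) = 11.0400 / 0.0714 = 154.6218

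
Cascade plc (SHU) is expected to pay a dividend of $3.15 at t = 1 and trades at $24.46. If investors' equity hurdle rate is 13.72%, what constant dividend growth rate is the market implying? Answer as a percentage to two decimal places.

0.84%

From P₀ = D₁/(r − g), the implied growth is g = r − D₁/P₀.
g = 0.1372 − 3.15/24.46 = 0.1372 − 0.12878 = 0.00842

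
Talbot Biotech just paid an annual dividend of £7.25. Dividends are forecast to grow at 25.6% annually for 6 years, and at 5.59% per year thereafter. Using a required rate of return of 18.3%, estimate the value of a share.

£140.19

Two-stage DDM. Project D₁…D_6 at 0.256, terminal growth 0.0559, discount at r = 0.183.
D_1 = 9.1060
D_2 = 11.4371
D_3 = 14.3650
D_4 = 18.0425
D_5 = 22.6614
D_6 = 28.4627
Terminal value at t=6: TV = D_7/(r−g) = 30.0537/(0.183−0.0559) = 236.4575
P₀ = 9.1060/(1+0.183)^1 + 11.4371/(1+0.183)^2 + 14.3650/(1+0.183)^3 + 18.0425/(1+0.183)^4 + 22.6614/(1+0.183)^5 + 28.4627/(1+0.183)^6 + 236.4575/(1+0.183)^6 = 140.1901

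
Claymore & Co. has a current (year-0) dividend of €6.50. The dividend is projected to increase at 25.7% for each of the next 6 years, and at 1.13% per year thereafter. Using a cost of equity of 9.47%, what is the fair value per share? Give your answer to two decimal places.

Two-stage DDM. Project D₁…D_6 at 0.257, terminal growth 0.0113, discount at r = 0.0947.
D_1 = 8.1705
D_2 = 10.2703
D_3 = 12.9098
D_4 = 16.2276
D_5 = 20.3981
D_6 = 25.6404
Terminal value at t=6: TV = D_7/(r−g) = 25.9302/(0.0947−0.0113) = 310.9131
P₀ = 8.1705/(1+0.0947)^1 + 10.2703/(1+0.0947)^2 + 12.9098/(1+0.0947)^3 + 16.2276/(1+0.0947)^4 + 20.3981/(1+0.0947)^5 + 25.6404/(1+0.0947)^6 + 310.9131/(1+0.0947)^6 = 245.7114

€245.71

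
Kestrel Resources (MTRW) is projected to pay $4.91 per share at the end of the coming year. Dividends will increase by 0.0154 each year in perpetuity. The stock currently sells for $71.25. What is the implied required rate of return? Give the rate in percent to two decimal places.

Rearranging the constant-growth DDM: r = D₁/P₀ + g.
r = 4.9100 / 71.25 + 0.0154 = 0.06891 + 0.0154 = 0.08431

8.43%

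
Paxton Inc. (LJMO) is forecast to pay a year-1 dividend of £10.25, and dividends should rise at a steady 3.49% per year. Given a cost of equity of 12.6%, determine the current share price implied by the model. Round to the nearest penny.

£112.51

Gordon growth model: P₀ = D₁/(r − g), with D₁ = 10.25 given directly.
P₀ = 10.2500 / (0.126 − 0.0349) = 10.2500 / 0.0911 = 112.5137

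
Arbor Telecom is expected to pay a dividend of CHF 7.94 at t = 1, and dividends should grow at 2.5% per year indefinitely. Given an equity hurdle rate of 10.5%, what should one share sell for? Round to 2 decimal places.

CHF 99.25

Gordon growth model: P₀ = D₁/(r − g), with D₁ = 7.94 given directly.
P₀ = 7.9400 / (0.105 − 0.025) = 7.9400 / 0.08 = 99.2500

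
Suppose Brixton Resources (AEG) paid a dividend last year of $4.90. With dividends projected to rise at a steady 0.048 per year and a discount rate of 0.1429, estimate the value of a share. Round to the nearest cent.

$54.11

Gordon growth model: P₀ = D₁/(r − g). D₁ = 4.90 × (1 + 0.048) = 5.1352.
P₀ = 5.1352 / (0.1429 − 0.048) = 5.1352 / 0.0949 = 54.1117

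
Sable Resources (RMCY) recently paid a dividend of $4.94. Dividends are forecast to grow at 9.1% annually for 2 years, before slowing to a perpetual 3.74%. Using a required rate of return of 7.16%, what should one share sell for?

$165.47

Two-stage DDM. Project D₁…D_2 at 0.091, terminal growth 0.0374, discount at r = 0.0716.
D_1 = 5.3895
D_2 = 5.8800
Terminal value at t=2: TV = D_3/(r−g) = 6.0999/(0.0716−0.0374) = 178.3596
P₀ = 5.3895/(1+0.0716)^1 + 5.8800/(1+0.0716)^2 + 178.3596/(1+0.0716)^2 = 165.4713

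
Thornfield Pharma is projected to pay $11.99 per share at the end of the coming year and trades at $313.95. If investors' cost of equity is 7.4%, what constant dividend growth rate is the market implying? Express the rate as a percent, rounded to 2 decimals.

From P₀ = D₁/(r − g), the implied growth is g = r − D₁/P₀.
g = 0.074 − 11.99/313.95 = 0.074 − 0.03819 = 0.03581

3.58%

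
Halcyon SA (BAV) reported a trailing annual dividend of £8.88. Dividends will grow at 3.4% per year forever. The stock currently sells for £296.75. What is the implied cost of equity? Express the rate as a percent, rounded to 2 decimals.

6.49%

Rearranging the constant-growth DDM: r = D₁/P₀ + g.
D₁ = 8.88 × (1 + 0.034) = 9.1819.
r = 9.1819 / 296.75 + 0.034 = 0.03094 + 0.034 = 0.06494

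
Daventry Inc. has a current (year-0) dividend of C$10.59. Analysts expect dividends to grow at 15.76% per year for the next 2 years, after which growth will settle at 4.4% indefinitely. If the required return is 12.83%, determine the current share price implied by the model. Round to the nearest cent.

C$160.06

Two-stage DDM. Project D₁…D_2 at 0.1576, terminal growth 0.044, discount at r = 0.1283.
D_1 = 12.2590
D_2 = 14.1910
Terminal value at t=2: TV = D_3/(r−g) = 14.8154/(0.1283−0.044) = 175.7462
P₀ = 12.2590/(1+0.1283)^1 + 14.1910/(1+0.1283)^2 + 175.7462/(1+0.1283)^2 = 160.0623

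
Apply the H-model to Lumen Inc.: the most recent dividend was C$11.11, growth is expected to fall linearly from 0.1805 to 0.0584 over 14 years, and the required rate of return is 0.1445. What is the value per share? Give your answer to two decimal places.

C$246.86

H-model: P₀ = D₀[(1+g_L) + H(g_S−g_L)]/(r−g_L), with H = 14/2 = 7.
P₀ = 11.11 × [(1+0.0584) + 7×(0.1805−0.0584)] / (0.1445−0.0584)
   = 11.11 × 1.9131 / 0.0861 = 246.8588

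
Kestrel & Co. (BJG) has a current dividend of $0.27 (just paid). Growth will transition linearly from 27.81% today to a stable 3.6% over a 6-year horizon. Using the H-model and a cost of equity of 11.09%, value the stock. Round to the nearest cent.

$6.35

H-model: P₀ = D₀[(1+g_L) + H(g_S−g_L)]/(r−g_L), with H = 6/2 = 3.
P₀ = 0.27 × [(1+0.036) + 3×(0.2781−0.036)] / (0.1109−0.036)
   = 0.27 × 1.7623 / 0.0749 = 6.3528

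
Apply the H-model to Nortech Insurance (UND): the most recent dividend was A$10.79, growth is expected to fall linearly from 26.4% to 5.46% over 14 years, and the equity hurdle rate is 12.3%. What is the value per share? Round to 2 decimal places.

A$397.59

H-model: P₀ = D₀[(1+g_L) + H(g_S−g_L)]/(r−g_L), with H = 14/2 = 7.
P₀ = 10.79 × [(1+0.0546) + 7×(0.264−0.0546)] / (0.123−0.0546)
   = 10.79 × 2.5204 / 0.0684 = 397.5894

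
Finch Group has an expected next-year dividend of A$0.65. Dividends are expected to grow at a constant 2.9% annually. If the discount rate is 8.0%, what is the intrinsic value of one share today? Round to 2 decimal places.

A$12.75

Gordon growth model: P₀ = D₁/(r − g), with D₁ = 0.65 given directly.
P₀ = 0.6500 / (0.08 − 0.029) = 0.6500 / 0.051 = 12.7451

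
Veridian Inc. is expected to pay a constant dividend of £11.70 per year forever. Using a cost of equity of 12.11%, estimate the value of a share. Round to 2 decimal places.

£96.61

Zero-growth DDM (perpetuity): P₀ = D/r = 11.70 / 0.1211 = 96.6144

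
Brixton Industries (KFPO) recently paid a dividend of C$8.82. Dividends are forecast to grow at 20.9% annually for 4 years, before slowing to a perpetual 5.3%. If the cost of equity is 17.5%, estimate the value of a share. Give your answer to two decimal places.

Two-stage DDM. Project D₁…D_4 at 0.209, terminal growth 0.053, discount at r = 0.175.
D_1 = 10.6634
D_2 = 12.8920
D_3 = 15.5865
D_4 = 18.8440
Terminal value at t=4: TV = D_5/(r−g) = 19.8428/(0.175−0.053) = 162.6456
P₀ = 10.6634/(1+0.175)^1 + 12.8920/(1+0.175)^2 + 15.5865/(1+0.175)^3 + 18.8440/(1+0.175)^4 + 162.6456/(1+0.175)^4 = 123.2350

C$123.23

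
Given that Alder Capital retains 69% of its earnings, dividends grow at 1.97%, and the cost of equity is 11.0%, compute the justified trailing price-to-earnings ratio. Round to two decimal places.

Payout ratio b = 1 − 0.69 = 0.31.
Justified trailing P/E = b(1+g)/(r−g) = 0.31×(1+0.0197)/(0.11−0.0197) = 3.5006

3.50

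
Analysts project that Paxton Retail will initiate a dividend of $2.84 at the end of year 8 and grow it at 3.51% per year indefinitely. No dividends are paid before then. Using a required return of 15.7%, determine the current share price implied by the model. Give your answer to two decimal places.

$8.39

Deferred-dividend DDM. At t=7 the remaining stream is a growing perpetuity with first payment D_8 = 2.84.
V_7 = D_8/(r−g) = 2.84/(0.157−0.0351) = 23.2978
P₀ = V_7/(1+r)^7 = 23.2978/(1+0.157)^7 = 8.3942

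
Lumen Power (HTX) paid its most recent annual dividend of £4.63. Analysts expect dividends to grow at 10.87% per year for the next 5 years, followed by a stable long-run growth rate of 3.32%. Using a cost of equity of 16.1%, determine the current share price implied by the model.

Two-stage DDM. Project D₁…D_5 at 0.1087, terminal growth 0.0332, discount at r = 0.161.
D_1 = 5.1333
D_2 = 5.6913
D_3 = 6.3099
D_4 = 6.9958
D_5 = 7.7562
Terminal value at t=5: TV = D_6/(r−g) = 8.0137/(0.161−0.0332) = 62.7054
P₀ = 5.1333/(1+0.161)^1 + 5.6913/(1+0.161)^2 + 6.3099/(1+0.161)^3 + 6.9958/(1+0.161)^4 + 7.7562/(1+0.161)^5 + 62.7054/(1+0.161)^5 = 49.9296

£49.93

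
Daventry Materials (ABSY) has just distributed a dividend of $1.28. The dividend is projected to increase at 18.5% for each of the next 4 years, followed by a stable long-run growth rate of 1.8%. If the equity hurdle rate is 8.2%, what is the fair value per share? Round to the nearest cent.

$35.75

Two-stage DDM. Project D₁…D_4 at 0.185, terminal growth 0.018, discount at r = 0.082.
D_1 = 1.5168
D_2 = 1.7974
D_3 = 2.1299
D_4 = 2.5240
Terminal value at t=4: TV = D_5/(r−g) = 2.5694/(0.082−0.018) = 40.1468
P₀ = 1.5168/(1+0.082)^1 + 1.7974/(1+0.082)^2 + 2.1299/(1+0.082)^3 + 2.5240/(1+0.082)^4 + 40.1468/(1+0.082)^4 = 35.7516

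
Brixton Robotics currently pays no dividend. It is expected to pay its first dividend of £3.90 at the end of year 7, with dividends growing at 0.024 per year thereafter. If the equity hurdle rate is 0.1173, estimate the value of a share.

Deferred-dividend DDM. At t=6 the remaining stream is a growing perpetuity with first payment D_7 = 3.90.
V_6 = D_7/(r−g) = 3.90/(0.1173−0.024) = 41.8006
P₀ = V_6/(1+r)^6 = 41.8006/(1+0.1173)^6 = 21.4864

£21.49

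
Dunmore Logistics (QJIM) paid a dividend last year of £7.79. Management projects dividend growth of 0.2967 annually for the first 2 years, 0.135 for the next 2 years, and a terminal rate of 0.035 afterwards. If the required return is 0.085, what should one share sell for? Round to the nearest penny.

Three-stage DDM. Project D₁…D_4; terminal Gordon value at t=4 with g = 0.035; discount at r = 0.085.
D_1 = 10.1013
D_2 = 13.0983
D_3 = 14.8666
D_4 = 16.8736
TV_4 = 17.4642/(0.085−0.035) = 349.2839
P₀ = Σ Dₜ/(1+r)ᵗ + TV_4/(1+r)^4 = 296.2854

£296.29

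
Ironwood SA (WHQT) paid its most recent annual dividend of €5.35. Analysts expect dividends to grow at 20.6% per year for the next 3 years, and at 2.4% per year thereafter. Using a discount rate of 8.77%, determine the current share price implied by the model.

€137.03

Two-stage DDM. Project D₁…D_3 at 0.206, terminal growth 0.024, discount at r = 0.0877.
D_1 = 6.4521
D_2 = 7.7812
D_3 = 9.3842
Terminal value at t=3: TV = D_4/(r−g) = 9.6094/(0.0877−0.024) = 150.8538
P₀ = 6.4521/(1+0.0877)^1 + 7.7812/(1+0.0877)^2 + 9.3842/(1+0.0877)^3 + 150.8538/(1+0.0877)^3 = 137.0286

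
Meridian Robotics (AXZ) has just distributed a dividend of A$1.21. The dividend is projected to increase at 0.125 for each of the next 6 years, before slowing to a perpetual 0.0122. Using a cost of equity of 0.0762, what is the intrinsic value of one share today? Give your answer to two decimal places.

A$33.47

Two-stage DDM. Project D₁…D_6 at 0.125, terminal growth 0.0122, discount at r = 0.0762.
D_1 = 1.3613
D_2 = 1.5314
D_3 = 1.7228
D_4 = 1.9382
D_5 = 2.1805
D_6 = 2.4530
Terminal value at t=6: TV = D_7/(r−g) = 2.4829/(0.0762−0.0122) = 38.7960
P₀ = 1.3613/(1+0.0762)^1 + 1.5314/(1+0.0762)^2 + 1.7228/(1+0.0762)^3 + 1.9382/(1+0.0762)^4 + 2.1805/(1+0.0762)^5 + 2.4530/(1+0.0762)^6 + 38.7960/(1+0.0762)^6 = 33.4739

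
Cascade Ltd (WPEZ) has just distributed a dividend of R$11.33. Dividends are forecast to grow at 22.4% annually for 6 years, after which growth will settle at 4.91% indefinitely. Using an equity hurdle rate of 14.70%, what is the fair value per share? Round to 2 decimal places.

R$265.16

Two-stage DDM. Project D₁…D_6 at 0.224, terminal growth 0.0491, discount at r = 0.147.
D_1 = 13.8679
D_2 = 16.9743
D_3 = 20.7766
D_4 = 25.4305
D_5 = 31.1270
D_6 = 38.0994
Terminal value at t=6: TV = D_7/(r−g) = 39.9701/(0.147−0.0491) = 408.2748
P₀ = 13.8679/(1+0.147)^1 + 16.9743/(1+0.147)^2 + 20.7766/(1+0.147)^3 + 25.4305/(1+0.147)^4 + 31.1270/(1+0.147)^5 + 38.0994/(1+0.147)^6 + 408.2748/(1+0.147)^6 = 265.1613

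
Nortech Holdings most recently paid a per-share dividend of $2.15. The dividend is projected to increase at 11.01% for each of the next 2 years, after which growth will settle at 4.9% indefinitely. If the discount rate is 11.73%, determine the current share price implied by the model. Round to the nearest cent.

$36.86

Two-stage DDM. Project D₁…D_2 at 0.1101, terminal growth 0.049, discount at r = 0.1173.
D_1 = 2.3867
D_2 = 2.6495
Terminal value at t=2: TV = D_3/(r−g) = 2.7793/(0.1173−0.049) = 40.6928
P₀ = 2.3867/(1+0.1173)^1 + 2.6495/(1+0.1173)^2 + 40.6928/(1+0.1173)^2 = 36.8555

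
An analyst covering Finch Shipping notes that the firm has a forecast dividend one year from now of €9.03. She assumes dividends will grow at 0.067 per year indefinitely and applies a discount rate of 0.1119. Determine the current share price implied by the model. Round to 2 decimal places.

€201.11

Gordon growth model: P₀ = D₁/(r − g), with D₁ = 9.03 given directly.
P₀ = 9.0300 / (0.1119 − 0.067) = 9.0300 / 0.0449 = 201.1136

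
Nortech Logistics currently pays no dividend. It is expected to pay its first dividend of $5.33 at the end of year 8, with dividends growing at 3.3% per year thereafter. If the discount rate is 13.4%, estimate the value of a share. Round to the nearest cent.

Deferred-dividend DDM. At t=7 the remaining stream is a growing perpetuity with first payment D_8 = 5.33.
V_7 = D_8/(r−g) = 5.33/(0.134−0.033) = 52.7723
P₀ = V_7/(1+r)^7 = 52.7723/(1+0.134)^7 = 21.8834

$21.88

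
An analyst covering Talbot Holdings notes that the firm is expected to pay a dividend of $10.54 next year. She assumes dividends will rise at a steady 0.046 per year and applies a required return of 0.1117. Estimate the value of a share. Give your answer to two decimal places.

Gordon growth model: P₀ = D₁/(r − g), with D₁ = 10.54 given directly.
P₀ = 10.5400 / (0.1117 − 0.046) = 10.5400 / 0.0657 = 160.4262

$160.43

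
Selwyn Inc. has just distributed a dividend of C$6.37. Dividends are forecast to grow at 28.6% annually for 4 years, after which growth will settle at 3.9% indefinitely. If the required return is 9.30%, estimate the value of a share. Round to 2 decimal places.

Two-stage DDM. Project D₁…D_4 at 0.286, terminal growth 0.039, discount at r = 0.093.
D_1 = 8.1918
D_2 = 10.5347
D_3 = 13.5476
D_4 = 17.4222
Terminal value at t=4: TV = D_5/(r−g) = 18.1017/(0.093−0.039) = 335.2163
P₀ = 8.1918/(1+0.093)^1 + 10.5347/(1+0.093)^2 + 13.5476/(1+0.093)^3 + 17.4222/(1+0.093)^4 + 335.2163/(1+0.093)^4 = 273.7749

C$273.77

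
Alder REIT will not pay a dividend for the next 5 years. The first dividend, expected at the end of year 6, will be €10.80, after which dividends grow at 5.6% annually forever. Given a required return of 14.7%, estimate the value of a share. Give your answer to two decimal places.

Deferred-dividend DDM. At t=5 the remaining stream is a growing perpetuity with first payment D_6 = 10.80.
V_5 = D_6/(r−g) = 10.80/(0.147−0.056) = 118.6813
P₀ = V_5/(1+r)^5 = 118.6813/(1+0.147)^5 = 59.7813

€59.78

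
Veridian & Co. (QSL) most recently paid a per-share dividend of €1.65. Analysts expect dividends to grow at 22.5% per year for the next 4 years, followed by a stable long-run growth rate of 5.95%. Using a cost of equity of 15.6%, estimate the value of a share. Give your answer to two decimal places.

€30.49

Two-stage DDM. Project D₁…D_4 at 0.225, terminal growth 0.0595, discount at r = 0.156.
D_1 = 2.0213
D_2 = 2.4760
D_3 = 3.0331
D_4 = 3.7156
Terminal value at t=4: TV = D_5/(r−g) = 3.9367/(0.156−0.0595) = 40.7945
P₀ = 2.0213/(1+0.156)^1 + 2.4760/(1+0.156)^2 + 3.0331/(1+0.156)^3 + 3.7156/(1+0.156)^4 + 40.7945/(1+0.156)^4 = 30.4893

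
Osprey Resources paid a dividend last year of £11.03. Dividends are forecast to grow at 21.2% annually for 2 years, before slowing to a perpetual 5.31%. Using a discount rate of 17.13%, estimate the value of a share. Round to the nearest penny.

Two-stage DDM. Project D₁…D_2 at 0.212, terminal growth 0.0531, discount at r = 0.1713.
D_1 = 13.3684
D_2 = 16.2025
Terminal value at t=2: TV = D_3/(r−g) = 17.0628/(0.1713−0.0531) = 144.3554
P₀ = 13.3684/(1+0.1713)^1 + 16.2025/(1+0.1713)^2 + 144.3554/(1+0.1713)^2 = 128.4427

£128.44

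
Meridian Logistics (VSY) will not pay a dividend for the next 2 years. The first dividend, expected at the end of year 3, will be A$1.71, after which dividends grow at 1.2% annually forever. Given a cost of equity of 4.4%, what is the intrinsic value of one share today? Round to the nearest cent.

Deferred-dividend DDM. At t=2 the remaining stream is a growing perpetuity with first payment D_3 = 1.71.
V_2 = D_3/(r−g) = 1.71/(0.044−0.012) = 53.4375
P₀ = V_2/(1+r)^2 = 53.4375/(1+0.044)^2 = 49.0281

A$49.03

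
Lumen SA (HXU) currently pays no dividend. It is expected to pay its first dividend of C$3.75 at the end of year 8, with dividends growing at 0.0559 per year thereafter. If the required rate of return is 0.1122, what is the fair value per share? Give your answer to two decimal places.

Deferred-dividend DDM. At t=7 the remaining stream is a growing perpetuity with first payment D_8 = 3.75.
V_7 = D_8/(r−g) = 3.75/(0.1122−0.0559) = 66.6075
P₀ = V_7/(1+r)^7 = 66.6075/(1+0.1122)^7 = 31.6404

C$31.64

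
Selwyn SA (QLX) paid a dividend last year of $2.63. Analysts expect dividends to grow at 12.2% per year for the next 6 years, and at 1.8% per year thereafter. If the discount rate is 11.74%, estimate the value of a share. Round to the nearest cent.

$43.62

Two-stage DDM. Project D₁…D_6 at 0.122, terminal growth 0.018, discount at r = 0.1174.
D_1 = 2.9509
D_2 = 3.3109
D_3 = 3.7148
D_4 = 4.1680
D_5 = 4.6765
D_6 = 5.2470
Terminal value at t=6: TV = D_7/(r−g) = 5.3415/(0.1174−0.018) = 53.7371
P₀ = 2.9509/(1+0.1174)^1 + 3.3109/(1+0.1174)^2 + 3.7148/(1+0.1174)^3 + 4.1680/(1+0.1174)^4 + 4.6765/(1+0.1174)^5 + 5.2470/(1+0.1174)^6 + 53.7371/(1+0.1174)^6 = 43.6161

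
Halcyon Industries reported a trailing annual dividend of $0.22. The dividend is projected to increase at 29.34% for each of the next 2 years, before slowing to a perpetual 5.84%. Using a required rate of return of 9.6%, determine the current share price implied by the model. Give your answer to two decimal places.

Two-stage DDM. Project D₁…D_2 at 0.2934, terminal growth 0.0584, discount at r = 0.096.
D_1 = 0.2845
D_2 = 0.3680
Terminal value at t=2: TV = D_3/(r−g) = 0.3895/(0.096−0.0584) = 10.3598
P₀ = 0.2845/(1+0.096)^1 + 0.3680/(1+0.096)^2 + 10.3598/(1+0.096)^2 = 9.1904

$9.19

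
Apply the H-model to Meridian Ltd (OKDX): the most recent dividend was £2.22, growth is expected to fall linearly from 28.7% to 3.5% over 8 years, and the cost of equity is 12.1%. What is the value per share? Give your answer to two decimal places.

£52.74

H-model: P₀ = D₀[(1+g_L) + H(g_S−g_L)]/(r−g_L), with H = 8/2 = 4.
P₀ = 2.22 × [(1+0.035) + 4×(0.287−0.035)] / (0.121−0.035)
   = 2.22 × 2.0430 / 0.086 = 52.7379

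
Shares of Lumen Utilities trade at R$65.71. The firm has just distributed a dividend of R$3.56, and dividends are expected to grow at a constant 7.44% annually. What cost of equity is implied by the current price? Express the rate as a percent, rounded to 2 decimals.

Rearranging the constant-growth DDM: r = D₁/P₀ + g.
D₁ = 3.56 × (1 + 0.0744) = 3.8249.
r = 3.8249 / 65.71 + 0.0744 = 0.05821 + 0.0744 = 0.13261

13.26%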